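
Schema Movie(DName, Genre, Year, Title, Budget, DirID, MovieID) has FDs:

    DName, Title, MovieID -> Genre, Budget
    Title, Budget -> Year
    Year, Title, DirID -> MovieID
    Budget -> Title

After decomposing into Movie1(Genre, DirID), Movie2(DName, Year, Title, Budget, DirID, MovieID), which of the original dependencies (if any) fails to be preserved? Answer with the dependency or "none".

Check DName, Title, MovieID → Genre, Budget: no single fragment contains all of {DName, Genre, Title, Budget, MovieID}, and the restricted closure of {DName, Title, MovieID} across the fragments never reaches {Genre, Budget}.
Title, Budget → Year is preserved.
Year, Title, DirID → MovieID is preserved.
Budget → Title is preserved.

DName, Title, MovieID -> Genre, Budget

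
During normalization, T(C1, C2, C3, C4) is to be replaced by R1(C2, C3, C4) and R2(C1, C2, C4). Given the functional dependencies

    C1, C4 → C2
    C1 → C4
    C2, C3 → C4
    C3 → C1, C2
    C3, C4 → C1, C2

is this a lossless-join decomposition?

Common attributes: R1 ∩ R2 = {C2, C4}.
No dependency enlarges {C2, C4}, so (C2, C4)⁺ = {C2, C4}.
The closure contains neither all of R1 = {C2, C3, C4} nor all of R2 = {C1, C2, C4}, so the common attributes are not a superkey of either fragment. The join is lossy.

No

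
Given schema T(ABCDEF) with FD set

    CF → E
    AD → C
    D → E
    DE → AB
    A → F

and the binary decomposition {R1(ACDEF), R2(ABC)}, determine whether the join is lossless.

No

Common attributes: R1 ∩ R2 = {AC}.
Closure of {AC}: A → F applies, adding F; CF → E applies, adding E. So (AC)⁺ = {ACEF}.
The closure contains neither all of R1 = {ACDEF} nor all of R2 = {ABC}, so the common attributes are not a superkey of either fragment. The join is lossy.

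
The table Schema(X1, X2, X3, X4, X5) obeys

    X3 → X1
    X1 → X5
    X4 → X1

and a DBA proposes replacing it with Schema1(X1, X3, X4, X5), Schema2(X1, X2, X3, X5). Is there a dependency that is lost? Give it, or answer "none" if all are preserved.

X3 → X1 lies within Schema1.
X1 → X5 lies within Schema1.
X4 → X1 lies within Schema1.
Every dependency is enforceable on the fragments, so the decomposition is dependency-preserving.

none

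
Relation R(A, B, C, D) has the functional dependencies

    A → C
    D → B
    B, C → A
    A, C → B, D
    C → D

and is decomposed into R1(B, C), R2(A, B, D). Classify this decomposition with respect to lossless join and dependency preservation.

lossy and not dependency-preserving

Lossless test: (B)⁺ = {B}, which is a superkey of neither fragment — lossy.
Dependency preservation: the restricted closure of {A} across the fragments never reaches {C}, so A → C cannot be enforced without a join — not preserved.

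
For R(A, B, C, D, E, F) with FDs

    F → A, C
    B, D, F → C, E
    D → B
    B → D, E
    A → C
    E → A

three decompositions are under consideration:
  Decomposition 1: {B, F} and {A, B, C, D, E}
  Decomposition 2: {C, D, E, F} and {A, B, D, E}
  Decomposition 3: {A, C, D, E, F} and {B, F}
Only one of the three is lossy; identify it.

Decomposition 1: common = {B}, closure = {A, B, C, D, E} → lossless.
Decomposition 2: common = {D, E}, closure = {A, B, C, D, E} → lossless.
Decomposition 3: common = {F}, closure = {A, C, F} → lossy.

Decomposition 3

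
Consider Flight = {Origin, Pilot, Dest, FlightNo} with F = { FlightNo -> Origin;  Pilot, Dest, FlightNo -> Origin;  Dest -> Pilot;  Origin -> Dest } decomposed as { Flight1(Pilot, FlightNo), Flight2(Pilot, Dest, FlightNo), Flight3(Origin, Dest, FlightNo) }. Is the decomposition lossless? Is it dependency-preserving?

lossless and dependency-preserving

Lossless test (chase): Rows 1 and 2 agree on FlightNo; apply FlightNo→Origin and equate their Origin entries. Rows 1 and 3 agree on FlightNo; apply FlightNo→Origin and equate their Origin entries. Rows 2 and 3 agree on Dest; apply Dest→Pilot and equate their Pilot entries. Rows 1 and 2 agree on Origin; apply Origin→Dest and equate their Dest entries. Row 1 is now all distinguished symbols — the join is lossless.
Dependency preservation: Pilot, Dest, FlightNo → Origin is not contained in any single fragment, but the restricted closure of its left-hand side across the fragments still reaches the right-hand side; the remaining FDs each lie inside some fragment. All dependencies are preserved.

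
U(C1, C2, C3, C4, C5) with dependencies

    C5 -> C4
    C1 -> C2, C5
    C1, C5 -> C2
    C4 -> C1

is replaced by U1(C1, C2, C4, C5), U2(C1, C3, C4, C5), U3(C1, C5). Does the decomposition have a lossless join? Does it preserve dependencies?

Lossless test (chase): Rows 1 and 3 agree on C5; apply C5→C4 and equate their C4 entries. Rows 1 and 2 agree on C1; apply C1→C2, C5 and equate their C2, C5 entries. Rows 1 and 3 agree on C1; apply C1→C2, C5 and equate their C2, C5 entries. Row 2 is now all distinguished symbols — the join is lossless.
Dependency preservation: every FD's attributes lie within a single fragment, so each can be enforced locally — preserved.

lossless and dependency-preserving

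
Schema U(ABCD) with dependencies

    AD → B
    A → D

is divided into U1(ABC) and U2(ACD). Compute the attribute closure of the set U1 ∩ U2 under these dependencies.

ABCD

U1 ∩ U2 = {AC}.
A → D applies, adding D
AD → B applies, adding B
Closure: {ABCD}.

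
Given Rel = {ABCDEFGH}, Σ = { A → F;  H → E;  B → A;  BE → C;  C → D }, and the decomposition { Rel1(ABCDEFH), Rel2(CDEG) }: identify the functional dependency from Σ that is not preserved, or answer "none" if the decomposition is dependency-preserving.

none

A → F lies within Rel1.
H → E lies within Rel1.
B → A lies within Rel1.
BE → C lies within Rel1.
C → D lies within Rel1.
Every dependency is enforceable on the fragments, so the decomposition is dependency-preserving.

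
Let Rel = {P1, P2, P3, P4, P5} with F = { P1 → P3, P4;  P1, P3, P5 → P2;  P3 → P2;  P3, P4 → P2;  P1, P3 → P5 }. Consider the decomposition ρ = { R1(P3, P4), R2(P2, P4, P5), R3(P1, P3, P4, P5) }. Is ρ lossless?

Chase test. Columns are P1, P2, P3, P4, P5; row i has aⱼ where attribute j ∈ Ri, else bᵢⱼ.
Initial tableau (one row per fragment):
  row 1: b11 b12 a3 a4 b15
  row 2: b21 a2 b23 a4 a5
  row 3: a1 b32 a3 a4 a5
Rows 1 and 3 agree on P3; apply P3→P2 and equate their P2 entries.
No row becomes fully distinguished — the join is lossy.

No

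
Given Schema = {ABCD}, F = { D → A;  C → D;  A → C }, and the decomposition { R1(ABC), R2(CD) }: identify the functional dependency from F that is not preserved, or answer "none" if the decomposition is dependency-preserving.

none

D → A: restricted closure across fragments reaches A.
C → D lies within R2.
A → C lies within R1.
Every dependency is enforceable on the fragments, so the decomposition is dependency-preserving.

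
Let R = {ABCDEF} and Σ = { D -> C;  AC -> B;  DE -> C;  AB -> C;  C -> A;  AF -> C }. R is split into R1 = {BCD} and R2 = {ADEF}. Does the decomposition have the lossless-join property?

Common attributes: R1 ∩ R2 = {D}.
Closure of {D}: D → C applies, adding C; C → A applies, adding A; AC → B applies, adding B. So (D)⁺ = {ABCD}.
This closure contains every attribute of R1, so R1 ∩ R2 → R1. The join is lossless.

Yes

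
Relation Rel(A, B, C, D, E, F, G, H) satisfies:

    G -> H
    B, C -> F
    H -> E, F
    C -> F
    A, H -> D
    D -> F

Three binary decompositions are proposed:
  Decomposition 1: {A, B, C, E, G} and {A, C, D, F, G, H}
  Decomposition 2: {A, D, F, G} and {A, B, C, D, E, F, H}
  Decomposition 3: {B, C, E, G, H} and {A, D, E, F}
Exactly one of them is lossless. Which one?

Decomposition 1

Decomposition 1: common = {A, C, G}, closure = {A, C, D, E, F, G, H} → lossless.
Decomposition 2: common = {A, D, F}, closure = {A, D, F} → lossy.
Decomposition 3: common = {E}, closure = {E} → lossy.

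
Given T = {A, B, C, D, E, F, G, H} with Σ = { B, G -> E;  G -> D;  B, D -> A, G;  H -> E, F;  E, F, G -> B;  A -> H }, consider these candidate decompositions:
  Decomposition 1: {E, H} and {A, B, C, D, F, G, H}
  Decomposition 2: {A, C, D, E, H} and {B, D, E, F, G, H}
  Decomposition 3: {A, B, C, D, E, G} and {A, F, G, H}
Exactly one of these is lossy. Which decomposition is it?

Decomposition 2

Decomposition 1: common = {H}, closure = {E, F, H} → lossless.
Decomposition 2: common = {D, E, H}, closure = {D, E, F, H} → lossy.
Decomposition 3: common = {A, G}, closure = {A, B, D, E, F, G, H} → lossless.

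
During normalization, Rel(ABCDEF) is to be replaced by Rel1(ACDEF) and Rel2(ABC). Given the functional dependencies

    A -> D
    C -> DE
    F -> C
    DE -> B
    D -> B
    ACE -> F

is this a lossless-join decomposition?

Common attributes: Rel1 ∩ Rel2 = {AC}.
Closure of {AC}: A → D applies, adding D; C → DE applies, adding E; DE → B applies, adding B; ACE → F applies, adding F. So (AC)⁺ = {ABCDEF}.
This closure contains every attribute of Rel1, so Rel1 ∩ Rel2 → Rel1. The join is lossless.

Yes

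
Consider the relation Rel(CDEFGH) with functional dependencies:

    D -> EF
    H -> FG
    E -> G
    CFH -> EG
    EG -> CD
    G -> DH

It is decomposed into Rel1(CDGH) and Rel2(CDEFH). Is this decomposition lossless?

Common attributes: Rel1 ∩ Rel2 = {CDH}.
Closure of {CDH}: D → EF applies, adding EF; H → FG applies, adding G. So (CDH)⁺ = {CDEFGH}.
This closure contains every attribute of Rel1, so Rel1 ∩ Rel2 → Rel1. The join is lossless.

Yes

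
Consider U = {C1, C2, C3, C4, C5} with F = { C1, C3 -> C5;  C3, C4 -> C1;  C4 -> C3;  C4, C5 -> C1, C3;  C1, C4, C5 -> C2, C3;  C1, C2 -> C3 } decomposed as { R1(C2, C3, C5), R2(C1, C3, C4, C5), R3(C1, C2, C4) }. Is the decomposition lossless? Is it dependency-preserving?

lossless but not dependency-preserving

Lossless test (chase): Rows 2 and 3 agree on C4; apply C4→C3 and equate their C3 entries. Rows 2 and 3 agree on C1, C3; apply C1, C3→C5 and equate their C5 entries. Rows 2 and 3 agree on C1, C4, C5; apply C1, C4, C5→C2, C3 and equate their C2, C3 entries. Row 2 is now all distinguished symbols — the join is lossless.
Dependency preservation: the restricted closure of {C1, C2} across the fragments never reaches {C3}, so C1, C2 → C3 cannot be enforced without a join — not preserved.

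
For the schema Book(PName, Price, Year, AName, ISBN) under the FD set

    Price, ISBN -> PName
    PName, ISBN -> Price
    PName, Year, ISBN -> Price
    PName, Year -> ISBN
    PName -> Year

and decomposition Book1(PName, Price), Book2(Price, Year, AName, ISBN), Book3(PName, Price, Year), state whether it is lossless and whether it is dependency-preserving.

Lossless test (chase): Rows 1 and 3 agree on PName; apply PName→Year and equate their Year entries. Rows 1 and 3 agree on PName, Year; apply PName, Year→ISBN and equate their ISBN entries. No row becomes fully distinguished — the join is lossy.
Dependency preservation: the restricted closure of {Price, ISBN} across the fragments never reaches {PName}, so Price, ISBN → PName cannot be enforced without a join — not preserved.

lossy and not dependency-preserving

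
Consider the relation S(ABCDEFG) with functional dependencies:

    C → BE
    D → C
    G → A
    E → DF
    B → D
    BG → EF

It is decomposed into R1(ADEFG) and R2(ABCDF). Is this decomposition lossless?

Yes

Common attributes: R1 ∩ R2 = {ADF}.
Closure of {ADF}: D → C applies, adding C; C → BE applies, adding BE. So (ADF)⁺ = {ABCDEF}.
This closure contains every attribute of R2, so R1 ∩ R2 → R2. The join is lossless.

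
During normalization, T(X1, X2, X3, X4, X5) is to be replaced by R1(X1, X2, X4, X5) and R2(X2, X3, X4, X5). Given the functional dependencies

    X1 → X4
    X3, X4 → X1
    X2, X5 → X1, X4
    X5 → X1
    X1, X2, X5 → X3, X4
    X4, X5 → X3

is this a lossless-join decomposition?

Yes

Common attributes: R1 ∩ R2 = {X2, X4, X5}.
Closure of {X2, X4, X5}: X2, X5 → X1, X4 applies, adding X1; X1, X2, X5 → X3, X4 applies, adding X3. So (X2, X4, X5)⁺ = {X1, X2, X3, X4, X5}.
This closure contains every attribute of R1, so R1 ∩ R2 → R1. The join is lossless.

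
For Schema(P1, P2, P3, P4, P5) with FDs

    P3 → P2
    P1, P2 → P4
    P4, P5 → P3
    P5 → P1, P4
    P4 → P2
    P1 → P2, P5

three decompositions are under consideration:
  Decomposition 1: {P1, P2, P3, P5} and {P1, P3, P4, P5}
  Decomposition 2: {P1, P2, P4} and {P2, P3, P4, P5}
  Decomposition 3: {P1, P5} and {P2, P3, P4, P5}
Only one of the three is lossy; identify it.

Decomposition 2

Decomposition 1: common = {P1, P3, P5}, closure = {P1, P2, P3, P4, P5} → lossless.
Decomposition 2: common = {P2, P4}, closure = {P2, P4} → lossy.
Decomposition 3: common = {P5}, closure = {P1, P2, P3, P4, P5} → lossless.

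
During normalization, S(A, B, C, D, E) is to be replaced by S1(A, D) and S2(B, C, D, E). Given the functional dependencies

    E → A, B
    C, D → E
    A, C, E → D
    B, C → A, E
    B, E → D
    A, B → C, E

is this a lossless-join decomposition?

No

Common attributes: S1 ∩ S2 = {D}.
No dependency enlarges {D}, so (D)⁺ = {D}.
The closure contains neither all of S1 = {A, D} nor all of S2 = {B, C, D, E}, so the common attributes are not a superkey of either fragment. The join is lossy.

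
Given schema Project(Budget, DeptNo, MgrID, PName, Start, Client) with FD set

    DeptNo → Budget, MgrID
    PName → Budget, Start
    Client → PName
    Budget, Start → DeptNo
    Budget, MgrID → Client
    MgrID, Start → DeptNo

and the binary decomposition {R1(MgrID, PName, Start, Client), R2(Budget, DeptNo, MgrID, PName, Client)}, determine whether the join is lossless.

Yes

Common attributes: R1 ∩ R2 = {MgrID, PName, Client}.
Closure of {MgrID, PName, Client}: PName → Budget, Start applies, adding Budget, Start; Budget, Start → DeptNo applies, adding DeptNo. So (MgrID, PName, Client)⁺ = {Budget, DeptNo, MgrID, PName, Start, Client}.
This closure contains every attribute of R1, so R1 ∩ R2 → R1. The join is lossless.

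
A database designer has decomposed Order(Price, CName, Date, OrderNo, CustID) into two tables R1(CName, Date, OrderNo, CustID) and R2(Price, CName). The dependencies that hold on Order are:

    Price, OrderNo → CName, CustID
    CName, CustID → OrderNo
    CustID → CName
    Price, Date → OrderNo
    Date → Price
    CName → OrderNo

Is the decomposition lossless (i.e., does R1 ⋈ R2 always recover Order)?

No

Common attributes: R1 ∩ R2 = {CName}.
Closure of {CName}: CName → OrderNo applies, adding OrderNo. So (CName)⁺ = {CName, OrderNo}.
The closure contains neither all of R1 = {CName, Date, OrderNo, CustID} nor all of R2 = {Price, CName}, so the common attributes are not a superkey of either fragment. The join is lossy.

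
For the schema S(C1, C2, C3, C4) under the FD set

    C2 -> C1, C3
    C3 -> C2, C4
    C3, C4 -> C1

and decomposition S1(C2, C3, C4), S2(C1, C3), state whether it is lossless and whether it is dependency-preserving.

Lossless test: (C3)⁺ = {C1, C2, C3, C4}, which contains all of one fragment — lossless.
Dependency preservation: C2 → C1, C3; C3, C4 → C1 are not contained in any single fragment, but the restricted closure of each left-hand side across the fragments still reaches the right-hand side; the remaining FDs each lie inside some fragment. All dependencies are preserved.

lossless and dependency-preserving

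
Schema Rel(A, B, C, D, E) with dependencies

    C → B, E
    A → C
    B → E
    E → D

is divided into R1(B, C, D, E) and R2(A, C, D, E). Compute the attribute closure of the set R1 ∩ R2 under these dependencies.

R1 ∩ R2 = {C, D, E}.
C → B, E applies, adding B
Closure: {B, C, D, E}.

B, C, D, E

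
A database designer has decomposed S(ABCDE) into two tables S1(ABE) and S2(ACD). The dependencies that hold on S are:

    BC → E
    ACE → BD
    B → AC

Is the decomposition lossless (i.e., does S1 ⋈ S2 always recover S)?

No

Common attributes: S1 ∩ S2 = {A}.
No dependency enlarges {A}, so (A)⁺ = {A}.
The closure contains neither all of S1 = {ABE} nor all of S2 = {ACD}, so the common attributes are not a superkey of either fragment. The join is lossy.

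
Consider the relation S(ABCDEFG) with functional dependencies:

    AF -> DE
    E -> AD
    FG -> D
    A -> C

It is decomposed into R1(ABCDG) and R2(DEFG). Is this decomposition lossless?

No

Common attributes: R1 ∩ R2 = {DG}.
No dependency enlarges {DG}, so (DG)⁺ = {DG}.
The closure contains neither all of R1 = {ABCDG} nor all of R2 = {DEFG}, so the common attributes are not a superkey of either fragment. The join is lossy.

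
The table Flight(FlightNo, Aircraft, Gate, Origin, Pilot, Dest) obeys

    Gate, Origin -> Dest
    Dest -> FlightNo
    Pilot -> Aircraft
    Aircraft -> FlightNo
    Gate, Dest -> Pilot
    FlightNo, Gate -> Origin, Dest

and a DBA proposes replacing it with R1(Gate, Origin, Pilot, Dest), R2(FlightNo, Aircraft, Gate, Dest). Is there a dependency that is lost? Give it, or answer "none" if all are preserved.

Check Pilot → Aircraft: no single fragment contains all of {Aircraft, Pilot}, and the restricted closure of {Pilot} across the fragments never reaches {Aircraft}.
Gate, Origin → Dest is preserved.
Dest → FlightNo is preserved.
Aircraft → FlightNo is preserved.
Gate, Dest → Pilot is preserved.
FlightNo, Gate → Origin, Dest is preserved.

Pilot -> Aircraft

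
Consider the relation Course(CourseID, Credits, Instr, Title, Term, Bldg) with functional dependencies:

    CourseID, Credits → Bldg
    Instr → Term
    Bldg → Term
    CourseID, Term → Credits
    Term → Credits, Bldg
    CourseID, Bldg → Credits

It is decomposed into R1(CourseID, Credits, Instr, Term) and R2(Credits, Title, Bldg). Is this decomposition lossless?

No

Common attributes: R1 ∩ R2 = {Credits}.
No dependency enlarges {Credits}, so (Credits)⁺ = {Credits}.
The closure contains neither all of R1 = {CourseID, Credits, Instr, Term} nor all of R2 = {Credits, Title, Bldg}, so the common attributes are not a superkey of either fragment. The join is lossy.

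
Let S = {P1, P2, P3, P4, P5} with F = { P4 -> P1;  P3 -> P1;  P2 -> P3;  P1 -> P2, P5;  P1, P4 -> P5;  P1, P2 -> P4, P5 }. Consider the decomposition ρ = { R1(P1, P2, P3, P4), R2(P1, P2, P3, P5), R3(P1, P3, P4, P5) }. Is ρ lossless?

Yes

Chase test. Columns are P1, P2, P3, P4, P5; row i has aⱼ where attribute j ∈ Ri, else bᵢⱼ.
Initial tableau (one row per fragment):
  row 1: a1 a2 a3 a4 b15
  row 2: a1 a2 a3 b24 a5
  row 3: a1 b32 a3 a4 a5
Rows 1 and 2 agree on P1; apply P1→P2, P5 and equate their P2, P5 entries.
Rows 1 and 3 agree on P1; apply P1→P2, P5 and equate their P2, P5 entries.
Rows 1 and 2 agree on P1, P2; apply P1, P2→P4, P5 and equate their P4, P5 entries.
Row 1 is now all distinguished symbols — the join is lossless.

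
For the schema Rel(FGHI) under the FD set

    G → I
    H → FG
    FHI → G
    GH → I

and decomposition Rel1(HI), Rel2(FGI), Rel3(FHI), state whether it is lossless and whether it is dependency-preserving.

lossy and not dependency-preserving

Lossless test (chase): Rows 1 and 3 agree on H; apply H→FG and equate their FG entries. No row becomes fully distinguished — the join is lossy.
Dependency preservation: the restricted closure of {H} across the fragments never reaches {FG}, so H → FG cannot be enforced without a join — not preserved.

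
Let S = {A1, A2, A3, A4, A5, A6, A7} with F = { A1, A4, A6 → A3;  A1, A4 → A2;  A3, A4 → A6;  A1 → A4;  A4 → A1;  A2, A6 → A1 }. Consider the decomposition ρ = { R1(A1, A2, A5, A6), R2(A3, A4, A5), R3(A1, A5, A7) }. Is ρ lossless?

No

Chase test. Columns are A1, A2, A3, A4, A5, A6, A7; row i has aⱼ where attribute j ∈ Ri, else bᵢⱼ.
Initial tableau (one row per fragment):
  row 1: a1 a2 b13 b14 a5 a6 b17
  row 2: b21 b22 a3 a4 a5 b26 b27
  row 3: a1 b32 b33 b34 a5 b36 a7
Rows 1 and 3 agree on A1; apply A1→A4 and equate their A4 entries.
Rows 1 and 3 agree on A1, A4; apply A1, A4→A2 and equate their A2 entries.
No row becomes fully distinguished — the join is lossy.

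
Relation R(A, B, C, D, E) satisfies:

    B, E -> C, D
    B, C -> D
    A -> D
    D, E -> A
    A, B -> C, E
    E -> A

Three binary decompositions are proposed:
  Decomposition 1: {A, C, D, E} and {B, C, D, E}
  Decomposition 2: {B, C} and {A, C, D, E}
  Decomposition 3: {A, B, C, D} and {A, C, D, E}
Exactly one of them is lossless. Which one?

Decomposition 1: common = {C, D, E}, closure = {A, C, D, E} → lossless.
Decomposition 2: common = {C}, closure = {C} → lossy.
Decomposition 3: common = {A, C, D}, closure = {A, C, D} → lossy.

Decomposition 1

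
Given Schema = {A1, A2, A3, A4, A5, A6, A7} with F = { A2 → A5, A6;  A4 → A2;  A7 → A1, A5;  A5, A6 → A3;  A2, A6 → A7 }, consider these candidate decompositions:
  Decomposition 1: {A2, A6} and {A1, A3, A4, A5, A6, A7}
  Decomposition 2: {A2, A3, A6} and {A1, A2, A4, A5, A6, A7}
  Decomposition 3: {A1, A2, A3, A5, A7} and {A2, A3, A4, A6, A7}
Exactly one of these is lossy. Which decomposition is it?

Decomposition 1

Decomposition 1: common = {A6}, closure = {A6} → lossy.
Decomposition 2: common = {A2, A6}, closure = {A1, A2, A3, A5, A6, A7} → lossless.
Decomposition 3: common = {A2, A3, A7}, closure = {A1, A2, A3, A5, A6, A7} → lossless.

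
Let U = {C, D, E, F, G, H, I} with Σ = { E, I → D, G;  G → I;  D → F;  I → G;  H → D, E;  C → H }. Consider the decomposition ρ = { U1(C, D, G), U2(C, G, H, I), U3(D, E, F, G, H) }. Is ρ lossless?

Yes

Chase test. Columns are C, D, E, F, G, H, I; row i has aⱼ where attribute j ∈ Ui, else bᵢⱼ.
Initial tableau (one row per fragment):
  row 1: a1 a2 b13 b14 a5 b16 b17
  row 2: a1 b22 b23 b24 a5 a6 a7
  row 3: b31 a2 a3 a4 a5 a6 b37
Rows 1 and 2 agree on G; apply G→I and equate their I entries.
Rows 1 and 3 agree on G; apply G→I and equate their I entries.
Rows 1 and 3 agree on D; apply D→F and equate their F entries.
Rows 2 and 3 agree on H; apply H→D, E and equate their D, E entries.
Rows 1 and 2 agree on C; apply C→H and equate their H entries.
Rows 1 and 2 agree on D; apply D→F and equate their F entries.
Rows 1 and 2 agree on H; apply H→D, E and equate their D, E entries.
Row 1 is now all distinguished symbols — the join is lossless.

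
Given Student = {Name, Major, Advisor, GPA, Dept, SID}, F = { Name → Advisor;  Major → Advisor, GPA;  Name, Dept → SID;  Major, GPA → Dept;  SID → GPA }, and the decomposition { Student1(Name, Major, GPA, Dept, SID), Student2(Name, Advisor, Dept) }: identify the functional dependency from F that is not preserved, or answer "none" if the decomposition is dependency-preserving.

Check Major → Advisor, GPA: no single fragment contains all of {Major, Advisor, GPA}, and the restricted closure of {Major} across the fragments never reaches {Advisor, GPA}.
Name → Advisor is preserved.
Name, Dept → SID is preserved.
Major, GPA → Dept is preserved.
SID → GPA is preserved.

Major → Advisor, GPA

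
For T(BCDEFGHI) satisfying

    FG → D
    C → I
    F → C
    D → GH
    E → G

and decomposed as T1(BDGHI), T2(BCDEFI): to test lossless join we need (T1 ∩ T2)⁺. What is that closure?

T1 ∩ T2 = {BDI}.
D → GH applies, adding GH
Closure: {BDGHI}.

BDGHI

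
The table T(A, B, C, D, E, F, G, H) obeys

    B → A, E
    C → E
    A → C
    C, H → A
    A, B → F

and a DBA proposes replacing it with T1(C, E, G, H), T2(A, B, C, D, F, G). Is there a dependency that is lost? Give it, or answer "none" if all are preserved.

C, H → A

Check C, H → A: no single fragment contains all of {A, C, H}, and the restricted closure of {C, H} across the fragments never reaches {A}.
B → A, E is preserved.
C → E is preserved.
A → C is preserved.
A, B → F is preserved.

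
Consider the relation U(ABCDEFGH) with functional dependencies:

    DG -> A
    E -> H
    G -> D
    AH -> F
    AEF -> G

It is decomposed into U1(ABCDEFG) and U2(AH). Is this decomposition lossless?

Common attributes: U1 ∩ U2 = {A}.
No dependency enlarges {A}, so (A)⁺ = {A}.
The closure contains neither all of U1 = {ABCDEFG} nor all of U2 = {AH}, so the common attributes are not a superkey of either fragment. The join is lossy.

No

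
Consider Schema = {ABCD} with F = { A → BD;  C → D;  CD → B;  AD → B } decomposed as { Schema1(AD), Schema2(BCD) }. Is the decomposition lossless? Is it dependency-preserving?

lossy and not dependency-preserving

Lossless test: (D)⁺ = {D}, which is a superkey of neither fragment — lossy.
Dependency preservation: the restricted closure of {A} across the fragments never reaches {BD}, so A → BD cannot be enforced without a join — not preserved.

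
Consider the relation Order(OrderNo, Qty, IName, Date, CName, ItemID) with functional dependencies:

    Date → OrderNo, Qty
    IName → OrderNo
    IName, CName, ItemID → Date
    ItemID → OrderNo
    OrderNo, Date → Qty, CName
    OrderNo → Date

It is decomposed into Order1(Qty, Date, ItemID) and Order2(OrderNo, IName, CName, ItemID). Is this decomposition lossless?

Yes

Common attributes: Order1 ∩ Order2 = {ItemID}.
Closure of {ItemID}: ItemID → OrderNo applies, adding OrderNo; OrderNo → Date applies, adding Date; Date → OrderNo, Qty applies, adding Qty; OrderNo, Date → Qty, CName applies, adding CName. So (ItemID)⁺ = {OrderNo, Qty, Date, CName, ItemID}.
This closure contains every attribute of Order1, so Order1 ∩ Order2 → Order1. The join is lossless.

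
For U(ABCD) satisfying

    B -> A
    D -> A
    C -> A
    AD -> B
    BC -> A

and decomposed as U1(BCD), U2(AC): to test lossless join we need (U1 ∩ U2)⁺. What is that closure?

U1 ∩ U2 = {C}.
C → A applies, adding A
Closure: {AC}.

AC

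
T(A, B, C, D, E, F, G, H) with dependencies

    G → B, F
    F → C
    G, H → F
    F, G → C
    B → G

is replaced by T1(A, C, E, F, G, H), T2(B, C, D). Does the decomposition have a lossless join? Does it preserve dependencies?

lossy and not dependency-preserving

Lossless test: (C)⁺ = {C}, which is a superkey of neither fragment — lossy.
Dependency preservation: the restricted closure of {G} across the fragments never reaches {B, F}, so G → B, F cannot be enforced without a join — not preserved.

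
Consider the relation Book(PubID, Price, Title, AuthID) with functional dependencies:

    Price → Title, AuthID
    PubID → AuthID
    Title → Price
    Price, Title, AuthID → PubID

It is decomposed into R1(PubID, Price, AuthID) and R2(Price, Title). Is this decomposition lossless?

Common attributes: R1 ∩ R2 = {Price}.
Closure of {Price}: Price → Title, AuthID applies, adding Title, AuthID; Price, Title, AuthID → PubID applies, adding PubID. So (Price)⁺ = {PubID, Price, Title, AuthID}.
This closure contains every attribute of R1, so R1 ∩ R2 → R1. The join is lossless.

Yes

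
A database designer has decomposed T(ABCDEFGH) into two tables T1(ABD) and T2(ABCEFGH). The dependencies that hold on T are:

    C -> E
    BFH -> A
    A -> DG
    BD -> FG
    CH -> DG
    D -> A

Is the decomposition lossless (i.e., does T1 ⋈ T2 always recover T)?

Common attributes: T1 ∩ T2 = {AB}.
Closure of {AB}: A → DG applies, adding DG; BD → FG applies, adding F. So (AB)⁺ = {ABDFG}.
This closure contains every attribute of T1, so T1 ∩ T2 → T1. The join is lossless.

Yes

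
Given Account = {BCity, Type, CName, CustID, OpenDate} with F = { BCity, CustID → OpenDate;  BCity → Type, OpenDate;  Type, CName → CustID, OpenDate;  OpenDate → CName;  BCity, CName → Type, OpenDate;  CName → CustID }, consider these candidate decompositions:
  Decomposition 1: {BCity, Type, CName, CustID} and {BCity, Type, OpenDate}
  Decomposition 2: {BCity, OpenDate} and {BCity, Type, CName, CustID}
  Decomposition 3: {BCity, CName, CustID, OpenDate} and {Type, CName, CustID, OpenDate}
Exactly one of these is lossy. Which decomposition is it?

Decomposition 1: common = {BCity, Type}, closure = {BCity, Type, CName, CustID, OpenDate} → lossless.
Decomposition 2: common = {BCity}, closure = {BCity, Type, CName, CustID, OpenDate} → lossless.
Decomposition 3: common = {CName, CustID, OpenDate}, closure = {CName, CustID, OpenDate} → lossy.

Decomposition 3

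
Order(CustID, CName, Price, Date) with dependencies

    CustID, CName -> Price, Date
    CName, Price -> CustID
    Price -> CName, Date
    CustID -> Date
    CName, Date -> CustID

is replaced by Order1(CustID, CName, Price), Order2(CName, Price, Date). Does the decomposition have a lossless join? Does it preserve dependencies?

Lossless test: (CName, Price)⁺ = {CustID, CName, Price, Date}, which contains all of one fragment — lossless.
Dependency preservation: the restricted closure of {CustID} across the fragments never reaches {Date}, so CustID → Date cannot be enforced without a join — not preserved.

lossless but not dependency-preserving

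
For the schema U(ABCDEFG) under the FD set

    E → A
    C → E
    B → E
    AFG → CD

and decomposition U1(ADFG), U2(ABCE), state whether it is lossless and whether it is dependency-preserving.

lossy and not dependency-preserving

Lossless test: (A)⁺ = {A}, which is a superkey of neither fragment — lossy.
Dependency preservation: the restricted closure of {AFG} across the fragments never reaches {CD}, so AFG → CD cannot be enforced without a join — not preserved.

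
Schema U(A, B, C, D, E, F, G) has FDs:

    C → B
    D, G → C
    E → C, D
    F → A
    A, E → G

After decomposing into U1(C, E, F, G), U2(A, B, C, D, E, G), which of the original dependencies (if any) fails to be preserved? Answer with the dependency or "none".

Check F → A: no single fragment contains all of {A, F}, and the restricted closure of {F} across the fragments never reaches {A}.
C → B is preserved.
D, G → C is preserved.
E → C, D is preserved.
A, E → G is preserved.

F → A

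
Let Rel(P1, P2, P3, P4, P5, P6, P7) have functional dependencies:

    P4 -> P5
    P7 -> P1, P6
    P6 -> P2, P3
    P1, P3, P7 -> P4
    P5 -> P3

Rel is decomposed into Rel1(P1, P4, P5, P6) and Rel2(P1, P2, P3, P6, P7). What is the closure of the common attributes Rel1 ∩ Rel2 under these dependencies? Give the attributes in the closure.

P1, P2, P3, P6

Rel1 ∩ Rel2 = {P1, P6}.
P6 → P2, P3 applies, adding P2, P3
Closure: {P1, P2, P3, P6}.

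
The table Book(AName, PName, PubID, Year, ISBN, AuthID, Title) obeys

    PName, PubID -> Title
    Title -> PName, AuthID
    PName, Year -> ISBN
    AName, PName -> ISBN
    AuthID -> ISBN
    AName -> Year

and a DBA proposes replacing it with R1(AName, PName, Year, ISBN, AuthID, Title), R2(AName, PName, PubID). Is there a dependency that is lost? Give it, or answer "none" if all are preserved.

Check PName, PubID → Title: no single fragment contains all of {PName, PubID, Title}, and the restricted closure of {PName, PubID} across the fragments never reaches {Title}.
Title → PName, AuthID is preserved.
PName, Year → ISBN is preserved.
AName, PName → ISBN is preserved.
AuthID → ISBN is preserved.
AName → Year is preserved.

PName, PubID -> Title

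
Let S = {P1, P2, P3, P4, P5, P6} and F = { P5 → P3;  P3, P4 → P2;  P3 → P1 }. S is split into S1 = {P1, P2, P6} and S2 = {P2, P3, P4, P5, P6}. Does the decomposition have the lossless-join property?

No

Common attributes: S1 ∩ S2 = {P2, P6}.
No dependency enlarges {P2, P6}, so (P2, P6)⁺ = {P2, P6}.
The closure contains neither all of S1 = {P1, P2, P6} nor all of S2 = {P2, P3, P4, P5, P6}, so the common attributes are not a superkey of either fragment. The join is lossy.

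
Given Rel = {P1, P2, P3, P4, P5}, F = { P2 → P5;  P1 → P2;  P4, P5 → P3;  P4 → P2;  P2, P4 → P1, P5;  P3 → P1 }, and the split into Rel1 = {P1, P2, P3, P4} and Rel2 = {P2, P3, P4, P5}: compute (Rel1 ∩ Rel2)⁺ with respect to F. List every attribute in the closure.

P1, P2, P3, P4, P5

Rel1 ∩ Rel2 = {P2, P3, P4}.
P2 → P5 applies, adding P5
P2, P4 → P1, P5 applies, adding P1
Closure: {P1, P2, P3, P4, P5}.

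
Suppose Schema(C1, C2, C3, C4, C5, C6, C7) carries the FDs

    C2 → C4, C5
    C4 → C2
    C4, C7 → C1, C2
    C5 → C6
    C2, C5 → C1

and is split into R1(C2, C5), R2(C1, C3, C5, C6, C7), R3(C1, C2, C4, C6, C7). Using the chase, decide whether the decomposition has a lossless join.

No

Chase test. Columns are C1, C2, C3, C4, C5, C6, C7; row i has aⱼ where attribute j ∈ Ri, else bᵢⱼ.
Initial tableau (one row per fragment):
  row 1: b11 a2 b13 b14 a5 b16 b17
  row 2: a1 b22 a3 b24 a5 a6 a7
  row 3: a1 a2 b33 a4 b35 a6 a7
Rows 1 and 3 agree on C2; apply C2→C4, C5 and equate their C4, C5 entries.
Rows 1 and 2 agree on C5; apply C5→C6 and equate their C6 entries.
Rows 1 and 3 agree on C2, C5; apply C2, C5→C1 and equate their C1 entries.
No row becomes fully distinguished — the join is lossy.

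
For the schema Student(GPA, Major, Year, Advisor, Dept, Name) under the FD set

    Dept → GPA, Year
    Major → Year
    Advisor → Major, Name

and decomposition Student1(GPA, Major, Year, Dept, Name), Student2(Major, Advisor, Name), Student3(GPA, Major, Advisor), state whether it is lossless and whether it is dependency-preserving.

Lossless test (chase): Rows 1 and 2 agree on Major; apply Major→Year and equate their Year entries. Rows 1 and 3 agree on Major; apply Major→Year and equate their Year entries. Rows 2 and 3 agree on Advisor; apply Advisor→Major, Name and equate their Major, Name entries. No row becomes fully distinguished — the join is lossy.
Dependency preservation: every FD's attributes lie within a single fragment, so each can be enforced locally — preserved.

lossy but dependency-preserving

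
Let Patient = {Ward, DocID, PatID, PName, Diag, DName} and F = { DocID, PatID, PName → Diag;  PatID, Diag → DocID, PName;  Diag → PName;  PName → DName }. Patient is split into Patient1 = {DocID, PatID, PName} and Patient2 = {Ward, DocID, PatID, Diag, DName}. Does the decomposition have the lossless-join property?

No

Common attributes: Patient1 ∩ Patient2 = {DocID, PatID}.
No dependency enlarges {DocID, PatID}, so (DocID, PatID)⁺ = {DocID, PatID}.
The closure contains neither all of Patient1 = {DocID, PatID, PName} nor all of Patient2 = {Ward, DocID, PatID, Diag, DName}, so the common attributes are not a superkey of either fragment. The join is lossy.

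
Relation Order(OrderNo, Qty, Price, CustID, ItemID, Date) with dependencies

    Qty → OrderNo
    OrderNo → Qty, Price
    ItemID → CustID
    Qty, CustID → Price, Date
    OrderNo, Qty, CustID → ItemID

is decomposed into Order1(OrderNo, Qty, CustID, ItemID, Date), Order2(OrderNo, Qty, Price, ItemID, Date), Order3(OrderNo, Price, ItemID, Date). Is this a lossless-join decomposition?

Chase test. Columns are OrderNo, Qty, Price, CustID, ItemID, Date; row i has aⱼ where attribute j ∈ Orderi, else bᵢⱼ.
Initial tableau (one row per fragment):
  row 1: a1 a2 b13 a4 a5 a6
  row 2: a1 a2 a3 b24 a5 a6
  row 3: a1 b32 a3 b34 a5 a6
Rows 1 and 2 agree on OrderNo; apply OrderNo→Qty, Price and equate their Qty, Price entries.
Rows 1 and 3 agree on OrderNo; apply OrderNo→Qty, Price and equate their Qty, Price entries.
Rows 1 and 2 agree on ItemID; apply ItemID→CustID and equate their CustID entries.
Rows 1 and 3 agree on ItemID; apply ItemID→CustID and equate their CustID entries.
Row 1 is now all distinguished symbols — the join is lossless.

Yes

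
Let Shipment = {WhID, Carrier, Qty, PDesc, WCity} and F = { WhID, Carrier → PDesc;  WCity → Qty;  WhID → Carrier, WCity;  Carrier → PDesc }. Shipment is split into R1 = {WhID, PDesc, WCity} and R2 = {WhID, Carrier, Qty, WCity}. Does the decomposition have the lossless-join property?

Yes

Common attributes: R1 ∩ R2 = {WhID, WCity}.
Closure of {WhID, WCity}: WCity → Qty applies, adding Qty; WhID → Carrier, WCity applies, adding Carrier; Carrier → PDesc applies, adding PDesc. So (WhID, WCity)⁺ = {WhID, Carrier, Qty, PDesc, WCity}.
This closure contains every attribute of R1, so R1 ∩ R2 → R1. The join is lossless.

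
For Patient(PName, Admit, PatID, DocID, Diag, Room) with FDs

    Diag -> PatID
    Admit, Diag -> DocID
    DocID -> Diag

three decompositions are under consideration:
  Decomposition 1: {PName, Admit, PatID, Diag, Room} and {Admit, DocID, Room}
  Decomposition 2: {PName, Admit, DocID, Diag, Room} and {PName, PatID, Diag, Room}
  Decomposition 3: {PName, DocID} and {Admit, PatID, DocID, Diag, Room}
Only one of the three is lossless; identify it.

Decomposition 2

Decomposition 1: common = {Admit, Room}, closure = {Admit, Room} → lossy.
Decomposition 2: common = {PName, Diag, Room}, closure = {PName, PatID, Diag, Room} → lossless.
Decomposition 3: common = {DocID}, closure = {PatID, DocID, Diag} → lossy.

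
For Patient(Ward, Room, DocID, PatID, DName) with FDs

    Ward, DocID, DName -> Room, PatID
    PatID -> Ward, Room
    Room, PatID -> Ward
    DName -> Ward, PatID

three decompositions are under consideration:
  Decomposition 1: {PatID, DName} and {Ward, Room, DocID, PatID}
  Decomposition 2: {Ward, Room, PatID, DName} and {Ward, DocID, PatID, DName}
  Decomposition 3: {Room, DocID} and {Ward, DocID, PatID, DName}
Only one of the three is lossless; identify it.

Decomposition 2

Decomposition 1: common = {PatID}, closure = {Ward, Room, PatID} → lossy.
Decomposition 2: common = {Ward, PatID, DName}, closure = {Ward, Room, PatID, DName} → lossless.
Decomposition 3: common = {DocID}, closure = {DocID} → lossy.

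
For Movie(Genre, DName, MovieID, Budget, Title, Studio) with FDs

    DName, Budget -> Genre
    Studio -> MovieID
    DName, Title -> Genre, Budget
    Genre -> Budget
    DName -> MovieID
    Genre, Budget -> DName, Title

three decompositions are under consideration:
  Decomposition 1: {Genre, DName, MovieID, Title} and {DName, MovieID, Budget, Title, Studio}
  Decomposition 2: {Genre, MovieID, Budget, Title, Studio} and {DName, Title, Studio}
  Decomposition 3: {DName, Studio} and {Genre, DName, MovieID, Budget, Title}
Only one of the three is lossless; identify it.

Decomposition 1

Decomposition 1: common = {DName, MovieID, Title}, closure = {Genre, DName, MovieID, Budget, Title} → lossless.
Decomposition 2: common = {Title, Studio}, closure = {MovieID, Title, Studio} → lossy.
Decomposition 3: common = {DName}, closure = {DName, MovieID} → lossy.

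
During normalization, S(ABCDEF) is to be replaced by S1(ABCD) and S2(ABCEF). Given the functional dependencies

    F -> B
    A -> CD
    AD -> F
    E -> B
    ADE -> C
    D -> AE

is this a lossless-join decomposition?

Common attributes: S1 ∩ S2 = {ABC}.
Closure of {ABC}: A → CD applies, adding D; AD → F applies, adding F; D → AE applies, adding E. So (ABC)⁺ = {ABCDEF}.
This closure contains every attribute of S1, so S1 ∩ S2 → S1. The join is lossless.

Yes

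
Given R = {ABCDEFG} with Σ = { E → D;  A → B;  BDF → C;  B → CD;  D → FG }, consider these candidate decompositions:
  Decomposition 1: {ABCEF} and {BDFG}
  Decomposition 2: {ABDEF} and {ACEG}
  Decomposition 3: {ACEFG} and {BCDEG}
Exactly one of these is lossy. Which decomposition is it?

Decomposition 3

Decomposition 1: common = {BF}, closure = {BCDFG} → lossless.
Decomposition 2: common = {AE}, closure = {ABCDEFG} → lossless.
Decomposition 3: common = {CEG}, closure = {CDEFG} → lossy.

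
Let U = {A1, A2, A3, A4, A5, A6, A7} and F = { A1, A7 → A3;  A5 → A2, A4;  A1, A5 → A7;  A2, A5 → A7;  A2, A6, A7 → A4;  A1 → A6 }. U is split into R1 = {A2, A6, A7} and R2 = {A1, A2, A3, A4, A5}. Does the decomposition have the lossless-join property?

Common attributes: R1 ∩ R2 = {A2}.
No dependency enlarges {A2}, so (A2)⁺ = {A2}.
The closure contains neither all of R1 = {A2, A6, A7} nor all of R2 = {A1, A2, A3, A4, A5}, so the common attributes are not a superkey of either fragment. The join is lossy.

No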